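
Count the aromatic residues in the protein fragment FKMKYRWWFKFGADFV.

Phenylalanine (F), tryptophan (W), and tyrosine (Y) have aromatic ring side chains.
Matching residues: F1, Y5, W7, W8, F9, F11, F15.

7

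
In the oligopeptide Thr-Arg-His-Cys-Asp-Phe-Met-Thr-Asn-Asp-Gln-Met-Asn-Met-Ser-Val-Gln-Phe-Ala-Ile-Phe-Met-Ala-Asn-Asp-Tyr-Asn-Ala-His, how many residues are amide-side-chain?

6

The amide-side-chain residues are Asn (N) and Gln (Q).
Matching residues: Asn9, Gln11, Asn13, Gln17, Asn24, Asn27.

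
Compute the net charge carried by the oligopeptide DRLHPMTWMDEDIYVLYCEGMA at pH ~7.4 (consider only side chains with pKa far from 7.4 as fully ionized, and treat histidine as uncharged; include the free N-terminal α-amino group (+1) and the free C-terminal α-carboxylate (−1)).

At pH ~7.4 the Lys and Arg side chains are protonated (+1), the Asp and Glu side chains are deprotonated (−1), and with His taken as neutral all other side chains carry no charge.
Positive (K, R): R2 → +1.
Negative (D, E): D1, D10, E11, D12, E19 → −5.
The N-terminus (+1) and C-terminus (−1) cancel.
Net charge = (+1) + (−5) = −4.

-4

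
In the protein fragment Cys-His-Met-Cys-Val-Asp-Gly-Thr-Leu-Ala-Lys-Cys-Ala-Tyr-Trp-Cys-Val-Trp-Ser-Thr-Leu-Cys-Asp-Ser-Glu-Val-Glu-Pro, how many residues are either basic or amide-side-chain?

2

Basic: H, K, R. Amide-side-chain: N, Q.
Basic residues here: His2, Lys11 (2).
Amide-side-chain residues here: none (0).
The two groups share no amino acid, so total = 2 + 0 = 2.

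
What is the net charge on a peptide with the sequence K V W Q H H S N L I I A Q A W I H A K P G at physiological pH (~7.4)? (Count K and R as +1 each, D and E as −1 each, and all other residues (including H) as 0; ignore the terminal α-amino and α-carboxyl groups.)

+2

Positive (K, R): K1, K19 → +2.
Negative (D, E): none → −0.
Net charge = (+2) + (−0) = +2.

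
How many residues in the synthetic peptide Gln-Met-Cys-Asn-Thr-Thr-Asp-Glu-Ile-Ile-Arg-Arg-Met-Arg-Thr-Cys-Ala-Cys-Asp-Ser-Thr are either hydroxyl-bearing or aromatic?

5

Hydroxyl-bearing: S, T, Y. Aromatic: F, W, Y.
Hydroxyl-bearing residues here: Thr5, Thr6, Thr15, Ser20, Thr21 (5).
Aromatic residues here: none (0).
(Y belongs to both groups, but none appear in this sequence.) Total = 5 + 0 = 5.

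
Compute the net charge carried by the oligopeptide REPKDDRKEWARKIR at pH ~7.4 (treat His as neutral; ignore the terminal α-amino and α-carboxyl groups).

At pH ~7.4 the Lys and Arg side chains are protonated (+1), the Asp and Glu side chains are deprotonated (−1), and with His taken as neutral all other side chains carry no charge.
Positive (K, R): R1, K4, R7, K8, R12, K13, R15 → +7.
Negative (D, E): E2, D5, D6, E9 → −4.
Net charge = (+7) + (−4) = +3.

+3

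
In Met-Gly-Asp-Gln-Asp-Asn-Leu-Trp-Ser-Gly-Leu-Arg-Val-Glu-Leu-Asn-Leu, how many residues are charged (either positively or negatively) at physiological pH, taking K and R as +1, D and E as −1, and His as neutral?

Charged side chains at pH ~7.4: K, R (positive); D, E (negative).
Matching residues: Asp3, Asp5, Arg12, Glu14.

4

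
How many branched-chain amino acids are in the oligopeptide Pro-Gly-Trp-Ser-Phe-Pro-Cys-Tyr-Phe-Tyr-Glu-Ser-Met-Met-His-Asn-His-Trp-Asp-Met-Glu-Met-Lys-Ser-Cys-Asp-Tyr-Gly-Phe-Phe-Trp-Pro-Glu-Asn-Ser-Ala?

V, L, and I make up the branched-chain aliphatic group.
None of the 36 residues belong to this group.

0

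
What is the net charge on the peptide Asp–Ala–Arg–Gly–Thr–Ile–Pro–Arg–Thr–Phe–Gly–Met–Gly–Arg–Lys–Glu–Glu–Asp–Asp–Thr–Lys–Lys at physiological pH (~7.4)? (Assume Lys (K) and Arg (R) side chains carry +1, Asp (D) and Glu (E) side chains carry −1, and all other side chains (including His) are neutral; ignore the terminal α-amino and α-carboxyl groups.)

Positive (K, R): Arg3, Arg8, Arg14, Lys15, Lys21, Lys22 → +6.
Negative (D, E): Asp1, Glu16, Glu17, Asp18, Asp19 → −5.
Net charge = (+6) + (−5) = +1.

+1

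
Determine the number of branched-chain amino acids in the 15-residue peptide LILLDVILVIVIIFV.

13

The BCAAs are Val, Leu, and Ile — aliphatic side chains with a branch point.
Matching residues: L1, I2, L3, L4, V6, I7, L8, V9, I10, V11, I12, I13, V15.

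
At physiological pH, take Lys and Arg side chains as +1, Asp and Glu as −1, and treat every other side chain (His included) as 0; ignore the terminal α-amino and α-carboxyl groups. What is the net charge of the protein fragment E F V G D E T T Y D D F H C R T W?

-4

Positive (K, R): R15 → +1.
Negative (D, E): E1, D5, E6, D10, D11 → −5.
Net charge = (+1) + (−5) = −4.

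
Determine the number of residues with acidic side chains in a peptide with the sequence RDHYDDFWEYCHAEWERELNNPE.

8

Aspartate (D) and glutamate (E) have carboxylic-acid side chains and are the acidic amino acids.
Matching residues: D2, D5, D6, E9, E14, E16, E18, E23.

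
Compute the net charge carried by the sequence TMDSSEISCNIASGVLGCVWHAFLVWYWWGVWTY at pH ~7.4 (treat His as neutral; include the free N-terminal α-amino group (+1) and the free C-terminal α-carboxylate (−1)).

The side chains ionized at physiological pH are Lys/Arg (+1) and Asp/Glu (−1); with His treated as neutral, nothing else contributes.
Positive (K, R): none → +0.
Negative (D, E): D3, E6 → −2.
The N-terminus (+1) and C-terminus (−1) cancel.
Net charge = (+0) + (−2) = −2.

-2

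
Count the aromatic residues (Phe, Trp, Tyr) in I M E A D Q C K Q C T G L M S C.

0

None of the 16 residues belong to this group.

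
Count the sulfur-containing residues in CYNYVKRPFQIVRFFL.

1

Cysteine (C, thiol) and methionine (M, thioether) are the two sulfur-containing amino acids.
Matching residues: C1.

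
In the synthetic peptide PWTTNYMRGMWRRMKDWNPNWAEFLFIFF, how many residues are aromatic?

Phenylalanine (F), tryptophan (W), and tyrosine (Y) have aromatic ring side chains.
Matching residues: W2, Y6, W11, W17, W21, F24, F26, F28, F29.

9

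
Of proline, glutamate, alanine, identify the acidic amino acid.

glutamate

Only D (aspartate) and E (glutamate) carry a side-chain carboxylic acid.
Of the listed options, only glutamate belongs to this group.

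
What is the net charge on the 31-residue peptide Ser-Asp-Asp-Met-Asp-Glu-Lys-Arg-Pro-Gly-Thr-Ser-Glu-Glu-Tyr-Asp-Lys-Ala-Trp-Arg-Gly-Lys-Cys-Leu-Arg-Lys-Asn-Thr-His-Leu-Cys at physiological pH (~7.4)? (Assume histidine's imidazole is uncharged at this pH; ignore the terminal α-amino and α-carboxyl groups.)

0

The side chains ionized at physiological pH are Lys/Arg (+1) and Asp/Glu (−1); with His treated as neutral, nothing else contributes.
Positive (K, R): Lys7, Arg8, Lys17, Arg20, Lys22, Arg25, Lys26 → +7.
Negative (D, E): Asp2, Asp3, Asp5, Glu6, Glu13, Glu14, Asp16 → −7.
Net charge = (+7) + (−7) = 0.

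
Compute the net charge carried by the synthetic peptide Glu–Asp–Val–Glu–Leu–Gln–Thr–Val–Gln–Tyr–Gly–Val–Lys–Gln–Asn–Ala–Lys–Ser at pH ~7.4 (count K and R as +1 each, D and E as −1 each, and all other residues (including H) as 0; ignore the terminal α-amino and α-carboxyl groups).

-1

Positive (K, R): Lys13, Lys17 → +2.
Negative (D, E): Glu1, Asp2, Glu4 → −3.
Net charge = (+2) + (−3) = −1.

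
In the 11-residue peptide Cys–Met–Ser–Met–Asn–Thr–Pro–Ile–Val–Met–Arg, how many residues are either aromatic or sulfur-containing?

Aromatic: F, W, Y. Sulfur-containing: C, M.
Aromatic residues here: none (0).
Sulfur-containing residues here: Cys1, Met2, Met4, Met10 (4).
The two groups share no amino acid, so total = 0 + 4 = 4.

4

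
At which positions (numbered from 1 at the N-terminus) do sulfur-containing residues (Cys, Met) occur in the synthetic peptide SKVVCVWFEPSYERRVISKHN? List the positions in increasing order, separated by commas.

5

Matching residues: C5.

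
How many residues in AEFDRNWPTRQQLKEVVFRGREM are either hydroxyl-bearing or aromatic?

Hydroxyl-bearing: S, T, Y. Aromatic: F, W, Y.
Hydroxyl-bearing residues here: T9 (1).
Aromatic residues here: F3, W7, F18 (3).
(Y belongs to both groups, but none appear in this sequence.) Total = 1 + 3 = 4.

4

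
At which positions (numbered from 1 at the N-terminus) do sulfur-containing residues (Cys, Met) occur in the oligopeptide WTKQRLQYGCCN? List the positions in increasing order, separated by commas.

10, 11

Matching residues: C10, C11.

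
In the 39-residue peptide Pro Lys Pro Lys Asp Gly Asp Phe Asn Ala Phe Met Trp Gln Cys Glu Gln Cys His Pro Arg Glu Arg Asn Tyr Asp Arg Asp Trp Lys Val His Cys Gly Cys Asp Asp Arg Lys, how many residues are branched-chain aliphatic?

1

The BCAAs are Val, Leu, and Ile — aliphatic side chains with a branch point.
Matching residues: Val31.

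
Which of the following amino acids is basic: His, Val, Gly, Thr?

His

Lysine (K), arginine (R), and histidine (H) have basic, nitrogen-containing side chains.
Of the listed options, only His belongs to this group.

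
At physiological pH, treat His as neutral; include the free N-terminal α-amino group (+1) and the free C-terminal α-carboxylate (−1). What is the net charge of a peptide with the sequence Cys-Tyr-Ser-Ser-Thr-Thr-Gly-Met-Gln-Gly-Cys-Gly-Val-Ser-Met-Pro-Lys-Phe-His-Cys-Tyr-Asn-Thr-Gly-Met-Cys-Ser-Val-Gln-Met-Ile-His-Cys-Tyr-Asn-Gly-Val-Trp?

At pH ~7.4 the Lys and Arg side chains are protonated (+1), the Asp and Glu side chains are deprotonated (−1), and with His taken as neutral all other side chains carry no charge.
Positive (K, R): Lys17 → +1.
Negative (D, E): none → −0.
The N-terminus (+1) and C-terminus (−1) cancel.
Net charge = (+1) + (−0) = +1.

+1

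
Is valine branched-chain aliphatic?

Yes

The BCAAs are Val, Leu, and Ile — aliphatic side chains with a branch point.
Valine is in this group.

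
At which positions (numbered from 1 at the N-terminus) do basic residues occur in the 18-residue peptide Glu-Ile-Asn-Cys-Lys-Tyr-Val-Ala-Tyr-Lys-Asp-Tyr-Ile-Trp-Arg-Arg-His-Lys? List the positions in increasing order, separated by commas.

Lysine (K), arginine (R), and histidine (H) have basic, nitrogen-containing side chains.
Matching residues: Lys5, Lys10, Arg15, Arg16, His17, Lys18.

5, 10, 15, 16, 17, 18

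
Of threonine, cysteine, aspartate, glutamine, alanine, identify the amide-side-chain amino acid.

glutamine

The amide-side-chain residues are Asn (N) and Gln (Q).
Of the listed options, only glutamine belongs to this group.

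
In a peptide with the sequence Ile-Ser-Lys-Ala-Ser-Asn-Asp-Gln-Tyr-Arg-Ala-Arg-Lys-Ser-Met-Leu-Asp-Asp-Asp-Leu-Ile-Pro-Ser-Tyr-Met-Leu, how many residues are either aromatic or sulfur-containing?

4

Aromatic: F, W, Y. Sulfur-containing: C, M.
Aromatic residues here: Tyr9, Tyr24 (2).
Sulfur-containing residues here: Met15, Met25 (2).
The two groups share no amino acid, so total = 2 + 2 = 4.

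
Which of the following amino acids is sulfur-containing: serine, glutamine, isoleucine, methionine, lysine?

methionine

Cysteine (C, thiol) and methionine (M, thioether) are the two sulfur-containing amino acids.
Of the listed options, only methionine belongs to this group.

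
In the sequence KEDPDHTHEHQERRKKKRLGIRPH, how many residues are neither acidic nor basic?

7

Acidic: D, E. Basic: K, R, H. All other residues are neither.
Matching residues: P4, T7, Q11, L19, G20, I21, P23.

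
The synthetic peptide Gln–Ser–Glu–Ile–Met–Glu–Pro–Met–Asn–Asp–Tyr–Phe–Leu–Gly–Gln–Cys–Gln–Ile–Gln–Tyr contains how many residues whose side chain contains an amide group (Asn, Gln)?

5

Matching residues: Gln1, Asn9, Gln15, Gln17, Gln19.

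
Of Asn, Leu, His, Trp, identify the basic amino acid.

K, R, and H are the three residues with basic side chains (ε-amine, guanidinium, and imidazole respectively).
Of the listed options, only His belongs to this group.

His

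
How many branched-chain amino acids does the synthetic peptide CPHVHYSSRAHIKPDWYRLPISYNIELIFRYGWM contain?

V, L, and I make up the branched-chain aliphatic group.
Matching residues: V4, I12, L19, I21, I25, L27, I28.

7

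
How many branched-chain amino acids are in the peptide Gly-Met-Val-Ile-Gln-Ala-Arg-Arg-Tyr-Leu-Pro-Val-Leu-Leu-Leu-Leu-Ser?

8

V, L, and I make up the branched-chain aliphatic group.
Matching residues: Val3, Ile4, Leu10, Val12, Leu13, Leu14, Leu15, Leu16.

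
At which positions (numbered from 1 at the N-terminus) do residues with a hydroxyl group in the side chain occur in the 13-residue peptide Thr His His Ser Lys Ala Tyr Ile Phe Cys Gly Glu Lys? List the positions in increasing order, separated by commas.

S, T, and Y are the three residues with a side-chain hydroxyl.
Matching residues: Thr1, Ser4, Tyr7.

1, 4, 7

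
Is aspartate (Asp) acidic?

Yes

The acidic residues are Asp (D) and Glu (E), whose side chains end in a carboxylate group.
Aspartate is in this group.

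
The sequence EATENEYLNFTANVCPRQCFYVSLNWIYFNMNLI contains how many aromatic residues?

7

F, W, and Y each carry an aromatic ring on the side chain.
Matching residues: Y7, F10, F20, Y21, W26, Y28, F29.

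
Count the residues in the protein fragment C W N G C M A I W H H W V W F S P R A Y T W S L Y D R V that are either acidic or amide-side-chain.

2

Acidic: D, E. Amide-side-chain: N, Q.
Acidic residues here: D26 (1).
Amide-side-chain residues here: N3 (1).
The two groups share no amino acid, so total = 1 + 1 = 2.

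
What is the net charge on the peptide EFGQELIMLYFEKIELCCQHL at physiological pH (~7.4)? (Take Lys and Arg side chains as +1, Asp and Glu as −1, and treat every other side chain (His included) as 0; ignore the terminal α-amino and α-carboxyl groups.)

-3

Positive (K, R): K13 → +1.
Negative (D, E): E1, E5, E12, E15 → −4.
Net charge = (+1) + (−4) = −3.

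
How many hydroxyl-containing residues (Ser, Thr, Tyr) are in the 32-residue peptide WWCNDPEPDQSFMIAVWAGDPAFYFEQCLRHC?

2

Matching residues: S11, Y24.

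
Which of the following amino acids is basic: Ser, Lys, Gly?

Lys

Lysine (K), arginine (R), and histidine (H) have basic, nitrogen-containing side chains.
Of the listed options, only Lys belongs to this group.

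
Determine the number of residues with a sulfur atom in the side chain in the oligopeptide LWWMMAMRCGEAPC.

Only Cys (C) and Met (M) have a sulfur atom in the side chain.
Matching residues: M4, M5, M7, C9, C14.

5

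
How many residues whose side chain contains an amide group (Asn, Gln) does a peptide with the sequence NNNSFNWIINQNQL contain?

8

Matching residues: N1, N2, N3, N6, N10, Q11, N12, Q13.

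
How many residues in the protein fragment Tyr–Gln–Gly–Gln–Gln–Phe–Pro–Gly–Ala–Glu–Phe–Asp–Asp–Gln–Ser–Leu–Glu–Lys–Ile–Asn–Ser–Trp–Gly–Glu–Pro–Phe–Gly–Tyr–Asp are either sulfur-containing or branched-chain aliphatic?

Sulfur-containing: C, M. Branched-chain aliphatic: I, L, V.
Sulfur-containing residues here: none (0).
Branched-chain aliphatic residues here: Leu16, Ile19 (2).
The two groups share no amino acid, so total = 0 + 2 = 2.

2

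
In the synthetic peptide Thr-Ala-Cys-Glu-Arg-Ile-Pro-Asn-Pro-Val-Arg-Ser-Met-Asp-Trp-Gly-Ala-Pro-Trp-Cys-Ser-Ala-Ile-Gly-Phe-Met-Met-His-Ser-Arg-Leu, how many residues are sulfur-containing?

5

Only Cys (C) and Met (M) have a sulfur atom in the side chain.
Matching residues: Cys3, Met13, Cys20, Met26, Met27.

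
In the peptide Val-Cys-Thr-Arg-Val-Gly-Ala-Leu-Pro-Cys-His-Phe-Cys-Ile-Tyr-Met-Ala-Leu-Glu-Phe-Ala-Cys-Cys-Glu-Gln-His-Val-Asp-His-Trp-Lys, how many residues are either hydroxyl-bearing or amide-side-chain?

Hydroxyl-bearing: S, T, Y. Amide-side-chain: N, Q.
Hydroxyl-bearing residues here: Thr3, Tyr15 (2).
Amide-side-chain residues here: Gln25 (1).
The two groups share no amino acid, so total = 2 + 1 = 3.

3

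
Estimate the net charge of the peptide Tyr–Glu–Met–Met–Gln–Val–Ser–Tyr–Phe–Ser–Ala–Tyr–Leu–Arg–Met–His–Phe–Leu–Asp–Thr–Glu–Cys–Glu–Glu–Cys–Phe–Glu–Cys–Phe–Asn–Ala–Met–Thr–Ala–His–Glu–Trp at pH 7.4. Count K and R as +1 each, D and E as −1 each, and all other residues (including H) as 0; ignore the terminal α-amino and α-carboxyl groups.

-6

Positive (K, R): Arg14 → +1.
Negative (D, E): Glu2, Asp19, Glu21, Glu23, Glu24, Glu27, Glu36 → −7.
Net charge = (+1) + (−7) = −6.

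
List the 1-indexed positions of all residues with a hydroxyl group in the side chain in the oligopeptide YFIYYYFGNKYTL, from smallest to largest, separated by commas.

The –OH-bearing residues are Ser, Thr (aliphatic alcohols), and Tyr (phenol).
Matching residues: Y1, Y4, Y5, Y6, Y11, T12.

1, 4, 5, 6, 11, 12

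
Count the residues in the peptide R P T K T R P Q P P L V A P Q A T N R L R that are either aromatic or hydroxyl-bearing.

Aromatic: F, W, Y. Hydroxyl-bearing: S, T, Y.
Aromatic residues here: none (0).
Hydroxyl-bearing residues here: T3, T5, T17 (3).
(Y belongs to both groups, but none appear in this sequence.) Total = 0 + 3 = 3.

3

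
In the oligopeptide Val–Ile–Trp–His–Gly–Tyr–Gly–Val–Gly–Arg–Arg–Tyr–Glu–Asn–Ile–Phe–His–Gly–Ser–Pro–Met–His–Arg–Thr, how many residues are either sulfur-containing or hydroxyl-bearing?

Sulfur-containing: C, M. Hydroxyl-bearing: S, T, Y.
Sulfur-containing residues here: Met21 (1).
Hydroxyl-bearing residues here: Tyr6, Tyr12, Ser19, Thr24 (4).
The two groups share no amino acid, so total = 1 + 4 = 5.

5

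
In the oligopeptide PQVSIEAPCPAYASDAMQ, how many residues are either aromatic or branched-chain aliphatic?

Aromatic: F, W, Y. Branched-chain aliphatic: I, L, V.
Aromatic residues here: Y12 (1).
Branched-chain aliphatic residues here: V3, I5 (2).
The two groups share no amino acid, so total = 1 + 2 = 3.

3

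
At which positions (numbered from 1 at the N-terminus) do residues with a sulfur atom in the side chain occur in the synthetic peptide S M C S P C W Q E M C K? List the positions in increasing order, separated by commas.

2, 3, 6, 10, 11

Cysteine (C, thiol) and methionine (M, thioether) are the two sulfur-containing amino acids.
Matching residues: M2, C3, C6, M10, C11.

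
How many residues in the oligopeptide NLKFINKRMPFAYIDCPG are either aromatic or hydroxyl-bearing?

3

Aromatic: F, W, Y. Hydroxyl-bearing: S, T, Y.
Aromatic residues here: F4, F11, Y13 (3).
Hydroxyl-bearing residues here: Y13 (1).
Y is in both groups, so the 1 Y residue must not be double-counted.
Total = 3 + 1 − 1 = 3.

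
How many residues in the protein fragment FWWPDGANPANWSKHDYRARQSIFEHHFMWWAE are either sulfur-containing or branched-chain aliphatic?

Sulfur-containing: C, M. Branched-chain aliphatic: I, L, V.
Sulfur-containing residues here: M29 (1).
Branched-chain aliphatic residues here: I23 (1).
The two groups share no amino acid, so total = 1 + 1 = 2.

2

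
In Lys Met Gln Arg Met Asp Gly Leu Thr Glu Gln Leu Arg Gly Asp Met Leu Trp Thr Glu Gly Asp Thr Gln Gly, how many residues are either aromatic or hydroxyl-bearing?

4

Aromatic: F, W, Y. Hydroxyl-bearing: S, T, Y.
Aromatic residues here: Trp18 (1).
Hydroxyl-bearing residues here: Thr9, Thr19, Thr23 (3).
(Y belongs to both groups, but none appear in this sequence.) Total = 1 + 3 = 4.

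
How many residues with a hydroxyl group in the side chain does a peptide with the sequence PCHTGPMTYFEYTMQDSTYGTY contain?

S, T, and Y are the three residues with a side-chain hydroxyl.
Matching residues: T4, T8, Y9, Y12, T13, S17, T18, Y19, T21, Y22.

10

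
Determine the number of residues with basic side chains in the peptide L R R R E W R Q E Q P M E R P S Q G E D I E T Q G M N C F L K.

6

Lysine (K), arginine (R), and histidine (H) have basic, nitrogen-containing side chains.
Matching residues: R2, R3, R4, R7, R14, K31.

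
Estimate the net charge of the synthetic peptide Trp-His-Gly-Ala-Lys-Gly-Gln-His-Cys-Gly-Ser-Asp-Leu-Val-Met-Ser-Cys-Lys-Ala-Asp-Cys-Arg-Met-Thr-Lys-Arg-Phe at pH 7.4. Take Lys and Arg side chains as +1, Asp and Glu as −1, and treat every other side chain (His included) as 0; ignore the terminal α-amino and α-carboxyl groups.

+3

Positive (K, R): Lys5, Lys18, Arg22, Lys25, Arg26 → +5.
Negative (D, E): Asp12, Asp20 → −2.
Net charge = (+5) + (−2) = +3.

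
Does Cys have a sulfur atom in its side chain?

Yes

Only Cys (C) and Met (M) have a sulfur atom in the side chain.
Cysteine is in this group.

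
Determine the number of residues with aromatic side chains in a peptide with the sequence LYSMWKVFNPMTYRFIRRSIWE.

Phenylalanine (F), tryptophan (W), and tyrosine (Y) have aromatic ring side chains.
Matching residues: Y2, W5, F8, Y13, F15, W21.

6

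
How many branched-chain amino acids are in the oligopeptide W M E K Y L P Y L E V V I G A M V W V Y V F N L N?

9

V, L, and I make up the branched-chain aliphatic group.
Matching residues: L6, L9, V11, V12, I13, V17, V19, V21, L24.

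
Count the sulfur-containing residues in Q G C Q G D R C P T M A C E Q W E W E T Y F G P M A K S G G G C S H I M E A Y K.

Only Cys (C) and Met (M) have a sulfur atom in the side chain.
Matching residues: C3, C8, M11, C13, M25, C32, M36.

7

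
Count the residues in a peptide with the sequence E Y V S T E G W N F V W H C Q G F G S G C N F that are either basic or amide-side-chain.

4

Basic: H, K, R. Amide-side-chain: N, Q.
Basic residues here: H13 (1).
Amide-side-chain residues here: N9, Q15, N22 (3).
The two groups share no amino acid, so total = 1 + 3 = 4.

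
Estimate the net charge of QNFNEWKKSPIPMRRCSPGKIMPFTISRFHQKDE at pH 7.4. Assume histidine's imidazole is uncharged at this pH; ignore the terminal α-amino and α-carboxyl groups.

At pH ~7.4 the Lys and Arg side chains are protonated (+1), the Asp and Glu side chains are deprotonated (−1), and with His taken as neutral all other side chains carry no charge.
Positive (K, R): K7, K8, R14, R15, K20, R28, K32 → +7.
Negative (D, E): E5, D33, E34 → −3.
Net charge = (+7) + (−3) = +4.

+4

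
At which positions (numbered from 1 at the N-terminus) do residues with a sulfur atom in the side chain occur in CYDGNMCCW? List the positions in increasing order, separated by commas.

Only Cys (C) and Met (M) have a sulfur atom in the side chain.
Matching residues: C1, M6, C7, C8.

1, 6, 7, 8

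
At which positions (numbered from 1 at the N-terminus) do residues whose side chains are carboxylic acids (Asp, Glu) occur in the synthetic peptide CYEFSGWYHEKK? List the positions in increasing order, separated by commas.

3, 10

Matching residues: E3, E10.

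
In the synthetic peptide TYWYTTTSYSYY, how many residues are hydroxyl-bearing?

11

Serine (S), threonine (T), and tyrosine (Y) each carry a hydroxyl group on the side chain.
Matching residues: T1, Y2, Y4, T5, T6, T7, S8, Y9, S10, Y11, Y12.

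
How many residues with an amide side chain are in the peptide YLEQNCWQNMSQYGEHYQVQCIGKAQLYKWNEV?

9

Only N (asparagine) and Q (glutamine) carry a side-chain carboxamide.
Matching residues: Q4, N5, Q8, N9, Q12, Q18, Q20, Q26, N31.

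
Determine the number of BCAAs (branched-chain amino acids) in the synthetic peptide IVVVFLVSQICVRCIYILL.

12

V, L, and I make up the branched-chain aliphatic group.
Matching residues: I1, V2, V3, V4, L6, V7, I10, V12, I15, I17, L18, L19.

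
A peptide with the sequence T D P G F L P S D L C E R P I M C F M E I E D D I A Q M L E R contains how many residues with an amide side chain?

1

Only N (asparagine) and Q (glutamine) carry a side-chain carboxamide.
Matching residues: Q27.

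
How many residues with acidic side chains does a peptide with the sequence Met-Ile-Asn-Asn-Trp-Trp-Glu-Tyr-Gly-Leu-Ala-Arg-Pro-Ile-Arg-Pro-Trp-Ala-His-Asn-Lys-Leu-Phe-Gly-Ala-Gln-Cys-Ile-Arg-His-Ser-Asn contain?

Aspartate (D) and glutamate (E) have carboxylic-acid side chains and are the acidic amino acids.
Matching residues: Glu7.

1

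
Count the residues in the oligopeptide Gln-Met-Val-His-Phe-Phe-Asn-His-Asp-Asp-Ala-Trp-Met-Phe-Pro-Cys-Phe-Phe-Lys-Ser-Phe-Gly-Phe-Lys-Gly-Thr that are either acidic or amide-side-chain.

Acidic: D, E. Amide-side-chain: N, Q.
Acidic residues here: Asp9, Asp10 (2).
Amide-side-chain residues here: Gln1, Asn7 (2).
The two groups share no amino acid, so total = 2 + 2 = 4.

4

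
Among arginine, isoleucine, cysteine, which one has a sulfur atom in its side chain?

cysteine

The sulfur-bearing residues are cysteine (–SH) and methionine (–S–CH₃).
Of the listed options, only cysteine belongs to this group.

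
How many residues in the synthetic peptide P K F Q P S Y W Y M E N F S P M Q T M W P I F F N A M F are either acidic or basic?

Acidic: D, E. Basic: H, K, R.
Acidic residues here: E11 (1).
Basic residues here: K2 (1).
The two groups share no amino acid, so total = 1 + 1 = 2.

2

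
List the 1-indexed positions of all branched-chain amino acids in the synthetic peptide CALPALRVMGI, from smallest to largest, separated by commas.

The BCAAs are Val, Leu, and Ile — aliphatic side chains with a branch point.
Matching residues: L3, L6, V8, I11.

3, 6, 8, 11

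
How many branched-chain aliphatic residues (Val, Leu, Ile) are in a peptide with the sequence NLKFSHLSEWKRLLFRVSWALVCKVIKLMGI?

Matching residues: L2, L7, L13, L14, V17, L21, V22, V25, I26, L28, I31.

11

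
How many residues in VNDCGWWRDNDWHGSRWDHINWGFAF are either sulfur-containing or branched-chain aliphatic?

Sulfur-containing: C, M. Branched-chain aliphatic: I, L, V.
Sulfur-containing residues here: C4 (1).
Branched-chain aliphatic residues here: V1, I20 (2).
The two groups share no amino acid, so total = 1 + 2 = 3.

3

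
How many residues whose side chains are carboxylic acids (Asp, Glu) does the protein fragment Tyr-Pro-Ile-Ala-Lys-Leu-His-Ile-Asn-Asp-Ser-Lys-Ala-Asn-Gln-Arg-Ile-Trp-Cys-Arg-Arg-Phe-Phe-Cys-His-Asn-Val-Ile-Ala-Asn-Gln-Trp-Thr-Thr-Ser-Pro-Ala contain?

Matching residues: Asp10.

1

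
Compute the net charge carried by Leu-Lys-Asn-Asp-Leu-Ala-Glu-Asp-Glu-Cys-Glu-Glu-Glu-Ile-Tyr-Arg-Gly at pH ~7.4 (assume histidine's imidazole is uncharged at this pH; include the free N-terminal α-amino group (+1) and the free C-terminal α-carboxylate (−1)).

-5

At pH ~7.4 the Lys and Arg side chains are protonated (+1), the Asp and Glu side chains are deprotonated (−1), and with His taken as neutral all other side chains carry no charge.
Positive (K, R): Lys2, Arg16 → +2.
Negative (D, E): Asp4, Glu7, Asp8, Glu9, Glu11, Glu12, Glu13 → −7.
The N-terminus (+1) and C-terminus (−1) cancel.
Net charge = (+2) + (−7) = −5.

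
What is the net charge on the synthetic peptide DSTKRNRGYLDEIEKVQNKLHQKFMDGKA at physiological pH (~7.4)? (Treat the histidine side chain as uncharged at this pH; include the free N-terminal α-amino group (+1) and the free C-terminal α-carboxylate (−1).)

+2

At pH ~7.4 the Lys and Arg side chains are protonated (+1), the Asp and Glu side chains are deprotonated (−1), and with His taken as neutral all other side chains carry no charge.
Positive (K, R): K4, R5, R7, K15, K19, K23, K28 → +7.
Negative (D, E): D1, D11, E12, E14, D26 → −5.
The N-terminus (+1) and C-terminus (−1) cancel.
Net charge = (+7) + (−5) = +2.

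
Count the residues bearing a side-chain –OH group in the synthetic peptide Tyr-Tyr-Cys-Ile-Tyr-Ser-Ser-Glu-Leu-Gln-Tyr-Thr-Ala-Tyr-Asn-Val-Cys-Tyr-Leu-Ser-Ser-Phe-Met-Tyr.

The –OH-bearing residues are Ser, Thr (aliphatic alcohols), and Tyr (phenol).
Matching residues: Tyr1, Tyr2, Tyr5, Ser6, Ser7, Tyr11, Thr12, Tyr14, Tyr18, Ser20, Ser21, Tyr24.

12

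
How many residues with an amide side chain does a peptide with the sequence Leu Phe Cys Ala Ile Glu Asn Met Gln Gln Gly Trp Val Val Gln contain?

The amide-side-chain residues are Asn (N) and Gln (Q).
Matching residues: Asn7, Gln9, Gln10, Gln15.

4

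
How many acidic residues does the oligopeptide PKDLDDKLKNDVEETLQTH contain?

Only D (aspartate) and E (glutamate) carry a side-chain carboxylic acid.
Matching residues: D3, D5, D6, D11, E13, E14.

6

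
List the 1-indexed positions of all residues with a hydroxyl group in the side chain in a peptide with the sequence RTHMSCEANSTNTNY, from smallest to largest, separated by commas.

The –OH-bearing residues are Ser, Thr (aliphatic alcohols), and Tyr (phenol).
Matching residues: T2, S5, S10, T11, T13, Y15.

2, 5, 10, 11, 13, 15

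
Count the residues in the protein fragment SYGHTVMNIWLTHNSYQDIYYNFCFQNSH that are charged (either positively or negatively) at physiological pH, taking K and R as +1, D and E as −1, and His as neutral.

Charged side chains at pH ~7.4: K, R (positive); D, E (negative).
Matching residues: D18.

1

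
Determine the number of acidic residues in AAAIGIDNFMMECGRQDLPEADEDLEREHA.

The acidic residues are Asp (D) and Glu (E), whose side chains end in a carboxylate group.
Matching residues: D7, E12, D17, E20, D22, E23, D24, E26, E28.

9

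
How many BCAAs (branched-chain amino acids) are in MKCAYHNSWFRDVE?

1

V, L, and I make up the branched-chain aliphatic group.
Matching residues: V13.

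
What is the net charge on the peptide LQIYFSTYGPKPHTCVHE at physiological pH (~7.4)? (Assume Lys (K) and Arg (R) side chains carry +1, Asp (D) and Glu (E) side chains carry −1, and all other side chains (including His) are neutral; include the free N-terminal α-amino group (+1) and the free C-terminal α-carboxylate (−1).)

0

Positive (K, R): K11 → +1.
Negative (D, E): E18 → −1.
The N-terminus (+1) and C-terminus (−1) cancel.
Net charge = (+1) + (−1) = 0.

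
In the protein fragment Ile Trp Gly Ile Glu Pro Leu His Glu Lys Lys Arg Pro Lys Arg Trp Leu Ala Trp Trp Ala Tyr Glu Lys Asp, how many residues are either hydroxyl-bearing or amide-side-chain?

Hydroxyl-bearing: S, T, Y. Amide-side-chain: N, Q.
Hydroxyl-bearing residues here: Tyr22 (1).
Amide-side-chain residues here: none (0).
The two groups share no amino acid, so total = 1 + 0 = 1.

1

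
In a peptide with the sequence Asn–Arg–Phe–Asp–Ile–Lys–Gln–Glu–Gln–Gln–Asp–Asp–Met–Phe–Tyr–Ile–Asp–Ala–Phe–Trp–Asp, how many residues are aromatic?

5

The aromatic amino acids are Phe (F, benzyl), Trp (W, indole), and Tyr (Y, phenol).
Matching residues: Phe3, Phe14, Tyr15, Phe19, Trp20.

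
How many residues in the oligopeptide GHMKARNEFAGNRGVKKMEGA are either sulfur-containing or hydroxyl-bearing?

Sulfur-containing: C, M. Hydroxyl-bearing: S, T, Y.
Sulfur-containing residues here: M3, M18 (2).
Hydroxyl-bearing residues here: none (0).
The two groups share no amino acid, so total = 2 + 0 = 2.

2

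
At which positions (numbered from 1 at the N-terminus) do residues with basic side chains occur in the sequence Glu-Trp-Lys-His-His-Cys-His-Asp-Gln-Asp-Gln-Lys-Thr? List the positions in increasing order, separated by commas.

3, 4, 5, 7, 12

Lysine (K), arginine (R), and histidine (H) have basic, nitrogen-containing side chains.
Matching residues: Lys3, His4, His5, His7, Lys12.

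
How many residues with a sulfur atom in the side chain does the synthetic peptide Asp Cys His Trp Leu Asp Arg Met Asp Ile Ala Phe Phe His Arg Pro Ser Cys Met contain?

4

Cysteine (C, thiol) and methionine (M, thioether) are the two sulfur-containing amino acids.
Matching residues: Cys2, Met8, Cys18, Met19.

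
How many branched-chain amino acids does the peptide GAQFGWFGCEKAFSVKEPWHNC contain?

The BCAAs are Val, Leu, and Ile — aliphatic side chains with a branch point.
Matching residues: V15.

1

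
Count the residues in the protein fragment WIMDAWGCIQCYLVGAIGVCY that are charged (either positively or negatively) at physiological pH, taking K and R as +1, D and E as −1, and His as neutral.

Charged side chains at pH ~7.4: K, R (positive); D, E (negative).
Matching residues: D4.

1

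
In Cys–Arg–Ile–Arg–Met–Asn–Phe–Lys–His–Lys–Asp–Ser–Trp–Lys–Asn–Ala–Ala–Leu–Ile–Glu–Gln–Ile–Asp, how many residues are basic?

6

Lysine (K), arginine (R), and histidine (H) have basic, nitrogen-containing side chains.
Matching residues: Arg2, Arg4, Lys8, His9, Lys10, Lys14.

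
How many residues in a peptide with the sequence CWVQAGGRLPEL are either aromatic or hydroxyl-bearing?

Aromatic: F, W, Y. Hydroxyl-bearing: S, T, Y.
Aromatic residues here: W2 (1).
Hydroxyl-bearing residues here: none (0).
(Y belongs to both groups, but none appear in this sequence.) Total = 1 + 0 = 1.

1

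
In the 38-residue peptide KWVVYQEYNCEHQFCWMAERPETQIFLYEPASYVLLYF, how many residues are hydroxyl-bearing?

7

S, T, and Y are the three residues with a side-chain hydroxyl.
Matching residues: Y5, Y8, T23, Y28, S32, Y33, Y37.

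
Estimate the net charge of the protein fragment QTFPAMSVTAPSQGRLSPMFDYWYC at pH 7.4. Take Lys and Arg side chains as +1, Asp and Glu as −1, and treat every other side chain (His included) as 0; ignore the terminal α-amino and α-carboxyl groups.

0

Positive (K, R): R15 → +1.
Negative (D, E): D21 → −1.
Net charge = (+1) + (−1) = 0.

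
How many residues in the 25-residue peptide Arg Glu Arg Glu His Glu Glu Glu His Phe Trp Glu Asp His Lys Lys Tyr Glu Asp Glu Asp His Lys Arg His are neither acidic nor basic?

Acidic: D, E. Basic: K, R, H. All other residues are neither.
Matching residues: Phe10, Trp11, Tyr17.

3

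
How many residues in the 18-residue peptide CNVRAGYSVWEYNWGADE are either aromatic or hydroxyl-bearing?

5

Aromatic: F, W, Y. Hydroxyl-bearing: S, T, Y.
Aromatic residues here: Y7, W10, Y12, W14 (4).
Hydroxyl-bearing residues here: Y7, S8, Y12 (3).
Y is in both groups, so the 2 Y residues must not be double-counted.
Total = 4 + 3 − 2 = 5.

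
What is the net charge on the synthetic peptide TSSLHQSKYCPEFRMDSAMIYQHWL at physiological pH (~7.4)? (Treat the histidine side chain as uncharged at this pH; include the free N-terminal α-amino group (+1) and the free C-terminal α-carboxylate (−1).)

0

At pH ~7.4 the Lys and Arg side chains are protonated (+1), the Asp and Glu side chains are deprotonated (−1), and with His taken as neutral all other side chains carry no charge.
Positive (K, R): K8, R14 → +2.
Negative (D, E): E12, D16 → −2.
The N-terminus (+1) and C-terminus (−1) cancel.
Net charge = (+2) + (−2) = 0.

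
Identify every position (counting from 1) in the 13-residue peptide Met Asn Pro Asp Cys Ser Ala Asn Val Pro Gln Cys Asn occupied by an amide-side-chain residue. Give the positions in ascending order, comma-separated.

Only N (asparagine) and Q (glutamine) carry a side-chain carboxamide.
Matching residues: Asn2, Asn8, Gln11, Asn13.

2, 8, 11, 13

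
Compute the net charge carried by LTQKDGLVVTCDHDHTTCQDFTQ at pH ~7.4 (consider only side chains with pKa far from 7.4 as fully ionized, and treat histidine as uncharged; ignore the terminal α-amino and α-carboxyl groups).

The side chains ionized at physiological pH are Lys/Arg (+1) and Asp/Glu (−1); with His treated as neutral, nothing else contributes.
Positive (K, R): K4 → +1.
Negative (D, E): D5, D12, D14, D20 → −4.
Net charge = (+1) + (−4) = −3.

-3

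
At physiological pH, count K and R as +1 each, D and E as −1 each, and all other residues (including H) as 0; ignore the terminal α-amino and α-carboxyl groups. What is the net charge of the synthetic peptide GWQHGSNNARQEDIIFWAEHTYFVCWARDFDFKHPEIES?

Positive (K, R): R10, R28, K33 → +3.
Negative (D, E): E12, D13, E19, D29, D31, E36, E38 → −7.
Net charge = (+3) + (−7) = −4.

-4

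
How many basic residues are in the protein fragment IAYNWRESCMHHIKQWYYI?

4

The basic amino acids are Lys (K), Arg (R), and His (H).
Matching residues: R6, H11, H12, K14.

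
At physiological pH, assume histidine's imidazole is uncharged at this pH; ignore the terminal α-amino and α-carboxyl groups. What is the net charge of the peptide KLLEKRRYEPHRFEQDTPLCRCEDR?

At pH ~7.4 the Lys and Arg side chains are protonated (+1), the Asp and Glu side chains are deprotonated (−1), and with His taken as neutral all other side chains carry no charge.
Positive (K, R): K1, K5, R6, R7, R12, R21, R25 → +7.
Negative (D, E): E4, E9, E14, D16, E23, D24 → −6.
Net charge = (+7) + (−6) = +1.

+1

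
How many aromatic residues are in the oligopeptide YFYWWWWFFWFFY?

F, W, and Y each carry an aromatic ring on the side chain.
Matching residues: Y1, F2, Y3, W4, W5, W6, W7, F8, F9, W10, F11, F12, Y13.

13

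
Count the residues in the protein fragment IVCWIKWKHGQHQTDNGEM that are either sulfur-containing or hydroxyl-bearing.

3

Sulfur-containing: C, M. Hydroxyl-bearing: S, T, Y.
Sulfur-containing residues here: C3, M19 (2).
Hydroxyl-bearing residues here: T14 (1).
The two groups share no amino acid, so total = 2 + 1 = 3.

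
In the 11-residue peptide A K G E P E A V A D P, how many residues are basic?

K, R, and H are the three residues with basic side chains (ε-amine, guanidinium, and imidazole respectively).
Matching residues: K2.

1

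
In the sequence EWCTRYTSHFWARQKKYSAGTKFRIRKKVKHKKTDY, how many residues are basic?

The basic amino acids are Lys (K), Arg (R), and His (H).
Matching residues: R5, H9, R13, K15, K16, K22, R24, R26, K27, K28, K30, H31, K32, K33.

14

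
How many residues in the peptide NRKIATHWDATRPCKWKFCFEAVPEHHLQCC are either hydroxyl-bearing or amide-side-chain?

4

Hydroxyl-bearing: S, T, Y. Amide-side-chain: N, Q.
Hydroxyl-bearing residues here: T6, T11 (2).
Amide-side-chain residues here: N1, Q29 (2).
The two groups share no amino acid, so total = 2 + 2 = 4.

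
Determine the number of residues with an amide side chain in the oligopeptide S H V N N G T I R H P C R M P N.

3

Only N (asparagine) and Q (glutamine) carry a side-chain carboxamide.
Matching residues: N4, N5, N16.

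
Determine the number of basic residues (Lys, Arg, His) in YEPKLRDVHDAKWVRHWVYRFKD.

Matching residues: K4, R6, H9, K12, R15, H16, R20, K22.

8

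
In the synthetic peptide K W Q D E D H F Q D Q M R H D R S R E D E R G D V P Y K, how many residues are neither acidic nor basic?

11

Acidic: D, E. Basic: K, R, H. All other residues are neither.
Matching residues: W2, Q3, F8, Q9, Q11, M12, S17, G23, V25, P26, Y27.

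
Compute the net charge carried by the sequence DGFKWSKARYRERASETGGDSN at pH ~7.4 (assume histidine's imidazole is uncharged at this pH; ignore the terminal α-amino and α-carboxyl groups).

The side chains ionized at physiological pH are Lys/Arg (+1) and Asp/Glu (−1); with His treated as neutral, nothing else contributes.
Positive (K, R): K4, K7, R9, R11, R13 → +5.
Negative (D, E): D1, E12, E16, D20 → −4.
Net charge = (+5) + (−4) = +1.

+1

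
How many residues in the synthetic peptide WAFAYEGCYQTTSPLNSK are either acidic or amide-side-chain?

3

Acidic: D, E. Amide-side-chain: N, Q.
Acidic residues here: E6 (1).
Amide-side-chain residues here: Q10, N16 (2).
The two groups share no amino acid, so total = 1 + 2 = 3.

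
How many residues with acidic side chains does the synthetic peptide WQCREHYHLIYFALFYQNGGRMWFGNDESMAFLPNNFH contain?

3

The acidic residues are Asp (D) and Glu (E), whose side chains end in a carboxylate group.
Matching residues: E5, D27, E28.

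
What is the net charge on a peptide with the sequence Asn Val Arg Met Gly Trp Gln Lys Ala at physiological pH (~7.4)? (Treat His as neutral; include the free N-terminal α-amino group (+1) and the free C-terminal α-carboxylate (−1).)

+2

At pH ~7.4 the Lys and Arg side chains are protonated (+1), the Asp and Glu side chains are deprotonated (−1), and with His taken as neutral all other side chains carry no charge.
Positive (K, R): Arg3, Lys8 → +2.
Negative (D, E): none → −0.
The N-terminus (+1) and C-terminus (−1) cancel.
Net charge = (+2) + (−0) = +2.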